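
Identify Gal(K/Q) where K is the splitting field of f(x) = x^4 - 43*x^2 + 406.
Gal(K/Q) = V_4 (Klein four-group, Z/2Z × Z/2Z)

f factors as (x^2 - 29)(x^2 - 14), so the splitting field is K = Q(sqrt(29), sqrt(14)). The elements 29, 14, 406 are all non-squares in Q, so sqrt(29) and sqrt(14) generate independent quadratic extensions. Thus [K:Q] = 4 and Gal(K/Q) is generated by the two order-2 automorphisms sqrt(29) ↦ -sqrt(29) and sqrt(14) ↦ -sqrt(14), giving V_4.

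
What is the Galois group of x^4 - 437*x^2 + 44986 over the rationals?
Gal(K/Q) = V_4 (Klein four-group, Z/2Z × Z/2Z)

f factors as (x^2 - 166)(x^2 - 271), so the splitting field is K = Q(sqrt(166), sqrt(271)). The elements 166, 271, 44986 are all non-squares in Q, so sqrt(166) and sqrt(271) generate independent quadratic extensions. Thus [K:Q] = 4 and Gal(K/Q) is generated by the two order-2 automorphisms sqrt(166) ↦ -sqrt(166) and sqrt(271) ↦ -sqrt(271), giving V_4.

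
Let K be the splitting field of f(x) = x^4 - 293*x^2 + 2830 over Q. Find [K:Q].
[K:Q] = 4

f factors as (x^2 - 10)(x^2 - 283); the splitting field is K = Q(sqrt(10), sqrt(283)). Since 10, 283, and 2830 are all non-squares in Q, the three subfields Q(sqrt(10)), Q(sqrt(283)), Q(sqrt(2830)) are distinct degree-2 extensions, so [K:Q] = 4 (Klein four Galois group).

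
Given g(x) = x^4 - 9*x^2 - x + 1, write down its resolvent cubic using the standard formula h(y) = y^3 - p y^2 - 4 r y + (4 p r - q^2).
h(y) = y^3 + 9*y^2 - 4*y - 37

Identify coefficients: p = -9, q = -1, r = 1.
Plug into h(y) = y^3 - p y^2 - 4 r y + (4 p r - q^2):
  h(y) = y^3 - (-9) y^2 - 4*(1) y + (4*(-9)*(1) - (-1)^2)
       = y^3 + (9) y^2 + (-4) y + (-37).
Simplifying: h(y) = y^3 + 9*y^2 - 4*y - 37.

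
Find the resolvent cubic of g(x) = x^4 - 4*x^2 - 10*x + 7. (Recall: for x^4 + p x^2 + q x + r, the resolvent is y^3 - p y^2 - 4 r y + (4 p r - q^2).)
h(y) = y^3 + 4*y^2 - 28*y - 212

Identify coefficients: p = -4, q = -10, r = 7.
Plug into h(y) = y^3 - p y^2 - 4 r y + (4 p r - q^2):
  h(y) = y^3 - (-4) y^2 - 4*(7) y + (4*(-4)*(7) - (-10)^2)
       = y^3 + (4) y^2 + (-28) y + (-212).
Simplifying: h(y) = y^3 + 4*y^2 - 28*y - 212.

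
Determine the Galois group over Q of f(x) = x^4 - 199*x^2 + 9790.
Gal(K/Q) = V_4 (Klein four-group, Z/2Z × Z/2Z)

f factors as (x^2 - 110)(x^2 - 89), so the splitting field is K = Q(sqrt(110), sqrt(89)). The elements 110, 89, 9790 are all non-squares in Q, so sqrt(110) and sqrt(89) generate independent quadratic extensions. Thus [K:Q] = 4 and Gal(K/Q) is generated by the two order-2 automorphisms sqrt(110) ↦ -sqrt(110) and sqrt(89) ↦ -sqrt(89), giving V_4.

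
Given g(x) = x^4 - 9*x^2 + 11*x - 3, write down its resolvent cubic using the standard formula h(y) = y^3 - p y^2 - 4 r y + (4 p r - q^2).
h(y) = y^3 + 9*y^2 + 12*y - 13

Identify coefficients: p = -9, q = 11, r = -3.
Plug into h(y) = y^3 - p y^2 - 4 r y + (4 p r - q^2):
  h(y) = y^3 - (-9) y^2 - 4*(-3) y + (4*(-9)*(-3) - (11)^2)
       = y^3 + (9) y^2 + (12) y + (-13).
Simplifying: h(y) = y^3 + 9*y^2 + 12*y - 13.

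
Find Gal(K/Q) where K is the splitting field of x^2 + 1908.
Gal(K/Q) = Z/2Z (cyclic of order 2)

x^2 + 1908 is irreducible over Q since -1908 is not a rational square. The splitting field Q(sqrt(-1908)) has degree 2 over Q, and its unique nontrivial automorphism is sqrt(-1908) ↦ -sqrt(-1908). Hence Gal(Q(sqrt(-1908))/Q) = Z/2Z.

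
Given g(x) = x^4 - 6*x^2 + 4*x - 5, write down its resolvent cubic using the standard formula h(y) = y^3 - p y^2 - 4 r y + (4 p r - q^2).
h(y) = y^3 + 6*y^2 + 20*y + 104

Identify coefficients: p = -6, q = 4, r = -5.
Plug into h(y) = y^3 - p y^2 - 4 r y + (4 p r - q^2):
  h(y) = y^3 - (-6) y^2 - 4*(-5) y + (4*(-6)*(-5) - (4)^2)
       = y^3 + (6) y^2 + (20) y + (104).
Simplifying: h(y) = y^3 + 6*y^2 + 20*y + 104.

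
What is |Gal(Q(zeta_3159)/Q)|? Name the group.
|Gal(Q(zeta_3159)/Q)| = phi(3159) = 1944; group ≅ (Z/3159Z)^* ≅ Z/12Z × Z/162Z

The n-th cyclotomic polynomial Φ_3159(x) is the minimal polynomial of zeta_3159 over Q and has degree phi(3159) = 1944. So Q(zeta_3159) is a degree-1944 Galois extension with Galois group (Z/3159Z)^*. By CRT, (Z/3159Z)^* ≅ (Z/243Z)^* × (Z/13Z)^*. Each prime-power unit group is (Z/243Z)^* ≅ Z/162Z; (Z/13Z)^* ≅ Z/12Z. Hence Gal(Q(zeta_3159)/Q) ≅ Z/12Z × Z/162Z.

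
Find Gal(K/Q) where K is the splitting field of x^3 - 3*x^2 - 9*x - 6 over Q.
Gal(K/Q) = S_3 (symmetric group of order 6)

Compute the discriminant of x^3 + (-3)*x^2 + (-9)*x + (-6): Δ = -891. Since Δ is not a rational square, the Galois group is not contained in A_3; it must be the full S_3 (irreducibility of the cubic rules out anything smaller).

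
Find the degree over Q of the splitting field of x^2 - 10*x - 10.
[K:Q] = 2

The discriminant of x^2 + (-10)*x + (-10) is b^2 - 4c = 100 - (-40) = 140. Since 140 is not a perfect square in Q, the polynomial is irreducible over Q. Its two roots generate a degree-2 extension, so [K:Q] = 2.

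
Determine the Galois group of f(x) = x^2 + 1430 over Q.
Gal(K/Q) = Z/2Z (cyclic of order 2)

x^2 + 1430 is irreducible over Q since -1430 is not a rational square. The splitting field Q(sqrt(-1430)) has degree 2 over Q, and its unique nontrivial automorphism is sqrt(-1430) ↦ -sqrt(-1430). Hence Gal(Q(sqrt(-1430))/Q) = Z/2Z.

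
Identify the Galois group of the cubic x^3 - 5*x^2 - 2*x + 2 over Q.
Gal(K/Q) = S_3 (symmetric group of order 6)

Compute the discriminant of x^3 + (-5)*x^2 + (-2)*x + (2): Δ = 1384. Since Δ is not a rational square, the Galois group is not contained in A_3; it must be the full S_3 (irreducibility of the cubic rules out anything smaller).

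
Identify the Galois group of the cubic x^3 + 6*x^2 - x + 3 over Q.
Gal(K/Q) = S_3 (symmetric group of order 6)

Compute the discriminant of x^3 + (6)*x^2 + (-1)*x + (3): Δ = -3119. Since Δ is not a rational square, the Galois group is not contained in A_3; it must be the full S_3 (irreducibility of the cubic rules out anything smaller).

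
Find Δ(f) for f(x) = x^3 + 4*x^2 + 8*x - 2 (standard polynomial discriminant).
Δ = -1772

For x^3 + a x^2 + b x + c the discriminant is Δ = 18 a b c - 4 a^3 c + a^2 b^2 - 4 b^3 - 27 c^2.
Plug a = 4, b = 8, c = -2:
  18*(4)*(8)*(-2) - 4*(4)^3*(-2) + (4)^2*(8)^2 - 4*(8)^3 - 27*(-2)^2
  = -1152 + (512) + 1024 + (-2048) + (-108)
  = -1772.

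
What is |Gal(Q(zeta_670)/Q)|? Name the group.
|Gal(Q(zeta_670)/Q)| = phi(670) = 264; group ≅ (Z/670Z)^* ≅ Z/4Z × Z/66Z

The n-th cyclotomic polynomial Φ_670(x) is the minimal polynomial of zeta_670 over Q and has degree phi(670) = 264. So Q(zeta_670) is a degree-264 Galois extension with Galois group (Z/670Z)^*. By CRT, (Z/670Z)^* ≅ (Z/2Z)^* × (Z/5Z)^* × (Z/67Z)^*. Each prime-power unit group is (Z/2Z)^* ≅ trivial group (order 1); (Z/5Z)^* ≅ Z/4Z; (Z/67Z)^* ≅ Z/66Z. Hence Gal(Q(zeta_670)/Q) ≅ Z/4Z × Z/66Z.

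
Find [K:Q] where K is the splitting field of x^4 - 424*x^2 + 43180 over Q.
[K:Q] = 4

f factors as (x^2 - 170)(x^2 - 254); the splitting field is K = Q(sqrt(170), sqrt(254)). Since 170, 254, and 43180 are all non-squares in Q, the three subfields Q(sqrt(170)), Q(sqrt(254)), Q(sqrt(43180)) are distinct degree-2 extensions, so [K:Q] = 4 (Klein four Galois group).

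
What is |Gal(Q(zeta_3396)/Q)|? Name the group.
|Gal(Q(zeta_3396)/Q)| = phi(3396) = 1128; group ≅ (Z/3396Z)^* ≅ Z/2Z × Z/2Z × Z/282Z

The n-th cyclotomic polynomial Φ_3396(x) is the minimal polynomial of zeta_3396 over Q and has degree phi(3396) = 1128. So Q(zeta_3396) is a degree-1128 Galois extension with Galois group (Z/3396Z)^*. By CRT, (Z/3396Z)^* ≅ (Z/4Z)^* × (Z/3Z)^* × (Z/283Z)^*. Each prime-power unit group is (Z/4Z)^* ≅ Z/2Z; (Z/3Z)^* ≅ Z/2Z; (Z/283Z)^* ≅ Z/282Z. Hence Gal(Q(zeta_3396)/Q) ≅ Z/2Z × Z/2Z × Z/282Z.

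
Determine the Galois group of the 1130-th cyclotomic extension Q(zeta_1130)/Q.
|Gal(Q(zeta_1130)/Q)| = phi(1130) = 448; group ≅ (Z/1130Z)^* ≅ Z/4Z × Z/112Z

The n-th cyclotomic polynomial Φ_1130(x) is the minimal polynomial of zeta_1130 over Q and has degree phi(1130) = 448. So Q(zeta_1130) is a degree-448 Galois extension with Galois group (Z/1130Z)^*. By CRT, (Z/1130Z)^* ≅ (Z/2Z)^* × (Z/5Z)^* × (Z/113Z)^*. Each prime-power unit group is (Z/2Z)^* ≅ trivial group (order 1); (Z/5Z)^* ≅ Z/4Z; (Z/113Z)^* ≅ Z/112Z. Hence Gal(Q(zeta_1130)/Q) ≅ Z/4Z × Z/112Z.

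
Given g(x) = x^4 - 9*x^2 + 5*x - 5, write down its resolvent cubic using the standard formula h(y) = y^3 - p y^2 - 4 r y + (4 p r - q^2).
h(y) = y^3 + 9*y^2 + 20*y + 155

Identify coefficients: p = -9, q = 5, r = -5.
Plug into h(y) = y^3 - p y^2 - 4 r y + (4 p r - q^2):
  h(y) = y^3 - (-9) y^2 - 4*(-5) y + (4*(-9)*(-5) - (5)^2)
       = y^3 + (9) y^2 + (20) y + (155).
Simplifying: h(y) = y^3 + 9*y^2 + 20*y + 155.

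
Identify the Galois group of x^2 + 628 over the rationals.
Gal(K/Q) = Z/2Z (cyclic of order 2)

x^2 + 628 is irreducible over Q since -628 is not a rational square. The splitting field Q(sqrt(-628)) has degree 2 over Q, and its unique nontrivial automorphism is sqrt(-628) ↦ -sqrt(-628). Hence Gal(Q(sqrt(-628))/Q) = Z/2Z.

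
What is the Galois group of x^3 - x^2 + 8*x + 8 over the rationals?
Gal(K/Q) = S_3 (symmetric group of order 6)

Compute the discriminant of x^3 + (-1)*x^2 + (8)*x + (8): Δ = -4832. Since Δ is not a rational square, the Galois group is not contained in A_3; it must be the full S_3 (irreducibility of the cubic rules out anything smaller).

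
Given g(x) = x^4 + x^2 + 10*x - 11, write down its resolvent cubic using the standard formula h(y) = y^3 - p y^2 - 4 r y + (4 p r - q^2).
h(y) = y^3 - y^2 + 44*y - 144

Identify coefficients: p = 1, q = 10, r = -11.
Plug into h(y) = y^3 - p y^2 - 4 r y + (4 p r - q^2):
  h(y) = y^3 - (1) y^2 - 4*(-11) y + (4*(1)*(-11) - (10)^2)
       = y^3 + (-1) y^2 + (44) y + (-144).
Simplifying: h(y) = y^3 - y^2 + 44*y - 144.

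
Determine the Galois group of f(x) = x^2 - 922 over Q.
Gal(K/Q) = Z/2Z (cyclic of order 2)

x^2 - 922 is irreducible over Q since 922 is not a rational square. The splitting field Q(sqrt(922)) has degree 2 over Q, and its unique nontrivial automorphism is sqrt(922) ↦ -sqrt(922). Hence Gal(Q(sqrt(922))/Q) = Z/2Z.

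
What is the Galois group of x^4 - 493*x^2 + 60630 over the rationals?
Gal(K/Q) = V_4 (Klein four-group, Z/2Z × Z/2Z)

f factors as (x^2 - 235)(x^2 - 258), so the splitting field is K = Q(sqrt(235), sqrt(258)). The elements 235, 258, 60630 are all non-squares in Q, so sqrt(235) and sqrt(258) generate independent quadratic extensions. Thus [K:Q] = 4 and Gal(K/Q) is generated by the two order-2 automorphisms sqrt(235) ↦ -sqrt(235) and sqrt(258) ↦ -sqrt(258), giving V_4.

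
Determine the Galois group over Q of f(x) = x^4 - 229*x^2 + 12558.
Gal(K/Q) = V_4 (Klein four-group, Z/2Z × Z/2Z)

f factors as (x^2 - 91)(x^2 - 138), so the splitting field is K = Q(sqrt(91), sqrt(138)). The elements 91, 138, 12558 are all non-squares in Q, so sqrt(91) and sqrt(138) generate independent quadratic extensions. Thus [K:Q] = 4 and Gal(K/Q) is generated by the two order-2 automorphisms sqrt(91) ↦ -sqrt(91) and sqrt(138) ↦ -sqrt(138), giving V_4.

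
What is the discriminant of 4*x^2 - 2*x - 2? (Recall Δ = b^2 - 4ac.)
Δ = 36

For a quadratic a x^2 + b x + c the discriminant is Δ = b^2 - 4ac = (-2)^2 - 4*(4)*(-2) = 4 - (-32) = 36.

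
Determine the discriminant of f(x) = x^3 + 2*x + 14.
Δ = -5324

For a depressed cubic x^3 + p x + q the discriminant is Δ = -4 p^3 - 27 q^2 = -4*(2)^3 - 27*(14)^2 = -32 - 5292 = -5324.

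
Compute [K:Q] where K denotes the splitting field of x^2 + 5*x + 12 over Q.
[K:Q] = 2

The discriminant of x^2 + (5)*x + (12) is b^2 - 4c = 25 - (48) = -23. Since -23 is not a perfect square in Q, the polynomial is irreducible over Q. Its two roots generate a degree-2 extension, so [K:Q] = 2.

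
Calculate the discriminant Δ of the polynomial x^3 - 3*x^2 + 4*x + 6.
Δ = -1732

For x^3 + a x^2 + b x + c the discriminant is Δ = 18 a b c - 4 a^3 c + a^2 b^2 - 4 b^3 - 27 c^2.
Plug a = -3, b = 4, c = 6:
  18*(-3)*(4)*(6) - 4*(-3)^3*(6) + (-3)^2*(4)^2 - 4*(4)^3 - 27*(6)^2
  = -1296 + (648) + 144 + (-256) + (-972)
  = -1732.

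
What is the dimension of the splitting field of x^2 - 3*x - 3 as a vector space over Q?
[K:Q] = 2

The discriminant of x^2 + (-3)*x + (-3) is b^2 - 4c = 9 - (-12) = 21. Since 21 is not a perfect square in Q, the polynomial is irreducible over Q. Its two roots generate a degree-2 extension, so [K:Q] = 2.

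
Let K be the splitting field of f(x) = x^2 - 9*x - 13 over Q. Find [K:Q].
[K:Q] = 2

The discriminant of x^2 + (-9)*x + (-13) is b^2 - 4c = 81 - (-52) = 133. Since 133 is not a perfect square in Q, the polynomial is irreducible over Q. Its two roots generate a degree-2 extension, so [K:Q] = 2.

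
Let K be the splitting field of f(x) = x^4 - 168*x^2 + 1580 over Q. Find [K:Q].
[K:Q] = 4

f factors as (x^2 - 10)(x^2 - 158); the splitting field is K = Q(sqrt(10), sqrt(158)). Since 10, 158, and 1580 are all non-squares in Q, the three subfields Q(sqrt(10)), Q(sqrt(158)), Q(sqrt(1580)) are distinct degree-2 extensions, so [K:Q] = 4 (Klein four Galois group).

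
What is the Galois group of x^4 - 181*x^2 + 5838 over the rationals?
Gal(K/Q) = V_4 (Klein four-group, Z/2Z × Z/2Z)

f factors as (x^2 - 42)(x^2 - 139), so the splitting field is K = Q(sqrt(42), sqrt(139)). The elements 42, 139, 5838 are all non-squares in Q, so sqrt(42) and sqrt(139) generate independent quadratic extensions. Thus [K:Q] = 4 and Gal(K/Q) is generated by the two order-2 automorphisms sqrt(42) ↦ -sqrt(42) and sqrt(139) ↦ -sqrt(139), giving V_4.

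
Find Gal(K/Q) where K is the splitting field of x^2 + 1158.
Gal(K/Q) = Z/2Z (cyclic of order 2)

x^2 + 1158 is irreducible over Q since -1158 is not a rational square. The splitting field Q(sqrt(-1158)) has degree 2 over Q, and its unique nontrivial automorphism is sqrt(-1158) ↦ -sqrt(-1158). Hence Gal(Q(sqrt(-1158))/Q) = Z/2Z.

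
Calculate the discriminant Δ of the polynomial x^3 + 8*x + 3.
Δ = -2291

For a depressed cubic x^3 + p x + q the discriminant is Δ = -4 p^3 - 27 q^2 = -4*(8)^3 - 27*(3)^2 = -2048 - 243 = -2291.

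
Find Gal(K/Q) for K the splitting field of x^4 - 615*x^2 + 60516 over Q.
Gal(K/Q) = Z/2Z (cyclic of order 2)

f factors as (x^2 - 123)(x^2 - 492), so the splitting field is K = Q(sqrt(123), sqrt(492)). The squarefree part of 123 is 123 and the squarefree part of 492 is also 123, so sqrt(123) and sqrt(492) are both rational multiples of sqrt(123). Hence Q(sqrt(123)) = Q(sqrt(492)) = Q(sqrt(123)), and the splitting field collapses to a single degree-2 extension with Galois group Z/2Z.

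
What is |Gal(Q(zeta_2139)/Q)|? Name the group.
|Gal(Q(zeta_2139)/Q)| = phi(2139) = 1320; group ≅ (Z/2139Z)^* ≅ Z/2Z × Z/22Z × Z/30Z

The n-th cyclotomic polynomial Φ_2139(x) is the minimal polynomial of zeta_2139 over Q and has degree phi(2139) = 1320. So Q(zeta_2139) is a degree-1320 Galois extension with Galois group (Z/2139Z)^*. By CRT, (Z/2139Z)^* ≅ (Z/3Z)^* × (Z/23Z)^* × (Z/31Z)^*. Each prime-power unit group is (Z/3Z)^* ≅ Z/2Z; (Z/23Z)^* ≅ Z/22Z; (Z/31Z)^* ≅ Z/30Z. Hence Gal(Q(zeta_2139)/Q) ≅ Z/2Z × Z/22Z × Z/30Z.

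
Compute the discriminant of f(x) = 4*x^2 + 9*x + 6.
Δ = -15

For a quadratic a x^2 + b x + c the discriminant is Δ = b^2 - 4ac = (9)^2 - 4*(4)*(6) = 81 - (96) = -15.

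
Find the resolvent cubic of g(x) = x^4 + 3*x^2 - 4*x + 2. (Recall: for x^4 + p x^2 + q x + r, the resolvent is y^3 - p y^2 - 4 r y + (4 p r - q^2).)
h(y) = y^3 - 3*y^2 - 8*y + 8

Identify coefficients: p = 3, q = -4, r = 2.
Plug into h(y) = y^3 - p y^2 - 4 r y + (4 p r - q^2):
  h(y) = y^3 - (3) y^2 - 4*(2) y + (4*(3)*(2) - (-4)^2)
       = y^3 + (-3) y^2 + (-8) y + (8).
Simplifying: h(y) = y^3 - 3*y^2 - 8*y + 8.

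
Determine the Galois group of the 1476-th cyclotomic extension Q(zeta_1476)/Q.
|Gal(Q(zeta_1476)/Q)| = phi(1476) = 480; group ≅ (Z/1476Z)^* ≅ Z/2Z × Z/6Z × Z/40Z

The n-th cyclotomic polynomial Φ_1476(x) is the minimal polynomial of zeta_1476 over Q and has degree phi(1476) = 480. So Q(zeta_1476) is a degree-480 Galois extension with Galois group (Z/1476Z)^*. By CRT, (Z/1476Z)^* ≅ (Z/4Z)^* × (Z/9Z)^* × (Z/41Z)^*. Each prime-power unit group is (Z/4Z)^* ≅ Z/2Z; (Z/9Z)^* ≅ Z/6Z; (Z/41Z)^* ≅ Z/40Z. Hence Gal(Q(zeta_1476)/Q) ≅ Z/2Z × Z/6Z × Z/40Z.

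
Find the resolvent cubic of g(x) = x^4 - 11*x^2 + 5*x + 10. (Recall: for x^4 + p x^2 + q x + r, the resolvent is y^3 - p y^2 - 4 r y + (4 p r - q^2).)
h(y) = y^3 + 11*y^2 - 40*y - 465

Identify coefficients: p = -11, q = 5, r = 10.
Plug into h(y) = y^3 - p y^2 - 4 r y + (4 p r - q^2):
  h(y) = y^3 - (-11) y^2 - 4*(10) y + (4*(-11)*(10) - (5)^2)
       = y^3 + (11) y^2 + (-40) y + (-465).
Simplifying: h(y) = y^3 + 11*y^2 - 40*y - 465.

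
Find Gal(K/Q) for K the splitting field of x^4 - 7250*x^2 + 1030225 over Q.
Gal(K/Q) = Z/2Z (cyclic of order 2)

f factors as (x^2 - 7105)(x^2 - 145), so the splitting field is K = Q(sqrt(7105), sqrt(145)). The squarefree part of 7105 is 145 and the squarefree part of 145 is also 145, so sqrt(7105) and sqrt(145) are both rational multiples of sqrt(145). Hence Q(sqrt(7105)) = Q(sqrt(145)) = Q(sqrt(145)), and the splitting field collapses to a single degree-2 extension with Galois group Z/2Z.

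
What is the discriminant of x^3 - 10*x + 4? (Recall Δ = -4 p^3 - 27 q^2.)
Δ = 3568

For a depressed cubic x^3 + p x + q the discriminant is Δ = -4 p^3 - 27 q^2 = -4*(-10)^3 - 27*(4)^2 = 4000 - 432 = 3568.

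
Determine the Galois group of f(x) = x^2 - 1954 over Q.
Gal(K/Q) = Z/2Z (cyclic of order 2)

x^2 - 1954 is irreducible over Q since 1954 is not a rational square. The splitting field Q(sqrt(1954)) has degree 2 over Q, and its unique nontrivial automorphism is sqrt(1954) ↦ -sqrt(1954). Hence Gal(Q(sqrt(1954))/Q) = Z/2Z.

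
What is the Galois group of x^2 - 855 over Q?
Gal(K/Q) = Z/2Z (cyclic of order 2)

x^2 - 855 is irreducible over Q since 855 is not a rational square. The splitting field Q(sqrt(855)) has degree 2 over Q, and its unique nontrivial automorphism is sqrt(855) ↦ -sqrt(855). Hence Gal(Q(sqrt(855))/Q) = Z/2Z.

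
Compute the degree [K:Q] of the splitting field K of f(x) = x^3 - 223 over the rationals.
[K:Q] = 6

x^3 - 223 has one real root r = 223^(1/3) and two complex roots r*zeta_3, r*zeta_3^2 where zeta_3 = e^(2*pi*i/3). The splitting field is Q(r, zeta_3). [Q(r):Q] = 3 and [Q(zeta_3):Q] = 2 with gcd = 1, so [Q(r, zeta_3):Q] = 3 * 2 = 6.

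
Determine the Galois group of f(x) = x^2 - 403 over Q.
Gal(K/Q) = Z/2Z (cyclic of order 2)

x^2 - 403 is irreducible over Q since 403 is not a rational square. The splitting field Q(sqrt(403)) has degree 2 over Q, and its unique nontrivial automorphism is sqrt(403) ↦ -sqrt(403). Hence Gal(Q(sqrt(403))/Q) = Z/2Z.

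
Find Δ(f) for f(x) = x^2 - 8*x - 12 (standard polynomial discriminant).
Δ = 112

For a quadratic a x^2 + b x + c the discriminant is Δ = b^2 - 4ac = (-8)^2 - 4*(1)*(-12) = 64 - (-48) = 112.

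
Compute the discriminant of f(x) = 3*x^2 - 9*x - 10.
Δ = 201

For a quadratic a x^2 + b x + c the discriminant is Δ = b^2 - 4ac = (-9)^2 - 4*(3)*(-10) = 81 - (-120) = 201.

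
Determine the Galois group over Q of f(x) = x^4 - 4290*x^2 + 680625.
Gal(K/Q) = Z/2Z (cyclic of order 2)

f factors as (x^2 - 165)(x^2 - 4125), so the splitting field is K = Q(sqrt(165), sqrt(4125)). The squarefree part of 165 is 165 and the squarefree part of 4125 is also 165, so sqrt(165) and sqrt(4125) are both rational multiples of sqrt(165). Hence Q(sqrt(165)) = Q(sqrt(4125)) = Q(sqrt(165)), and the splitting field collapses to a single degree-2 extension with Galois group Z/2Z.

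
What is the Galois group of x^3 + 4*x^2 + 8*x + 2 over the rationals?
Gal(K/Q) = S_3 (symmetric group of order 6)

Compute the discriminant of x^3 + (4)*x^2 + (8)*x + (2): Δ = -492. Since Δ is not a rational square, the Galois group is not contained in A_3; it must be the full S_3 (irreducibility of the cubic rules out anything smaller).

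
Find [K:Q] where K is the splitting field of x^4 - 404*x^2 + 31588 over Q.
[K:Q] = 4

f factors as (x^2 - 298)(x^2 - 106); the splitting field is K = Q(sqrt(298), sqrt(106)). Since 298, 106, and 31588 are all non-squares in Q, the three subfields Q(sqrt(298)), Q(sqrt(106)), Q(sqrt(31588)) are distinct degree-2 extensions, so [K:Q] = 4 (Klein four Galois group).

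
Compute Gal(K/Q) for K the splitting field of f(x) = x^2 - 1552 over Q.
Gal(K/Q) = Z/2Z (cyclic of order 2)

x^2 - 1552 is irreducible over Q since 1552 is not a rational square. The splitting field Q(sqrt(1552)) has degree 2 over Q, and its unique nontrivial automorphism is sqrt(1552) ↦ -sqrt(1552). Hence Gal(Q(sqrt(1552))/Q) = Z/2Z.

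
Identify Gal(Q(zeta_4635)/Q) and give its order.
|Gal(Q(zeta_4635)/Q)| = phi(4635) = 2448; group ≅ (Z/4635Z)^* ≅ Z/4Z × Z/6Z × Z/102Z

The n-th cyclotomic polynomial Φ_4635(x) is the minimal polynomial of zeta_4635 over Q and has degree phi(4635) = 2448. So Q(zeta_4635) is a degree-2448 Galois extension with Galois group (Z/4635Z)^*. By CRT, (Z/4635Z)^* ≅ (Z/9Z)^* × (Z/5Z)^* × (Z/103Z)^*. Each prime-power unit group is (Z/9Z)^* ≅ Z/6Z; (Z/5Z)^* ≅ Z/4Z; (Z/103Z)^* ≅ Z/102Z. Hence Gal(Q(zeta_4635)/Q) ≅ Z/4Z × Z/6Z × Z/102Z.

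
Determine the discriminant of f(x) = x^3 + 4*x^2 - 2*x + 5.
Δ = -2579

For x^3 + a x^2 + b x + c the discriminant is Δ = 18 a b c - 4 a^3 c + a^2 b^2 - 4 b^3 - 27 c^2.
Plug a = 4, b = -2, c = 5:
  18*(4)*(-2)*(5) - 4*(4)^3*(5) + (4)^2*(-2)^2 - 4*(-2)^3 - 27*(5)^2
  = -720 + (-1280) + 64 + (32) + (-675)
  = -2579.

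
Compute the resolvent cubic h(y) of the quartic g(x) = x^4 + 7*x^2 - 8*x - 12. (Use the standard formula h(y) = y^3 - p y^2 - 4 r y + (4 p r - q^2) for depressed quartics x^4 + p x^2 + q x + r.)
h(y) = y^3 - 7*y^2 + 48*y - 400

Identify coefficients: p = 7, q = -8, r = -12.
Plug into h(y) = y^3 - p y^2 - 4 r y + (4 p r - q^2):
  h(y) = y^3 - (7) y^2 - 4*(-12) y + (4*(7)*(-12) - (-8)^2)
       = y^3 + (-7) y^2 + (48) y + (-400).
Simplifying: h(y) = y^3 - 7*y^2 + 48*y - 400.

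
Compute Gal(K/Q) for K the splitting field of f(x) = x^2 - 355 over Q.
Gal(K/Q) = Z/2Z (cyclic of order 2)

x^2 - 355 is irreducible over Q since 355 is not a rational square. The splitting field Q(sqrt(355)) has degree 2 over Q, and its unique nontrivial automorphism is sqrt(355) ↦ -sqrt(355). Hence Gal(Q(sqrt(355))/Q) = Z/2Z.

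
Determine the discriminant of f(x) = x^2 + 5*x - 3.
Δ = 37

For a quadratic a x^2 + b x + c the discriminant is Δ = b^2 - 4ac = (5)^2 - 4*(1)*(-3) = 25 - (-12) = 37.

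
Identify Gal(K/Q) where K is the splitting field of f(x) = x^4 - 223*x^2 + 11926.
Gal(K/Q) = V_4 (Klein four-group, Z/2Z × Z/2Z)

f factors as (x^2 - 134)(x^2 - 89), so the splitting field is K = Q(sqrt(134), sqrt(89)). The elements 134, 89, 11926 are all non-squares in Q, so sqrt(134) and sqrt(89) generate independent quadratic extensions. Thus [K:Q] = 4 and Gal(K/Q) is generated by the two order-2 automorphisms sqrt(134) ↦ -sqrt(134) and sqrt(89) ↦ -sqrt(89), giving V_4.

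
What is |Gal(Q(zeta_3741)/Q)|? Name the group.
|Gal(Q(zeta_3741)/Q)| = phi(3741) = 2352; group ≅ (Z/3741Z)^* ≅ Z/2Z × Z/28Z × Z/42Z

The n-th cyclotomic polynomial Φ_3741(x) is the minimal polynomial of zeta_3741 over Q and has degree phi(3741) = 2352. So Q(zeta_3741) is a degree-2352 Galois extension with Galois group (Z/3741Z)^*. By CRT, (Z/3741Z)^* ≅ (Z/3Z)^* × (Z/29Z)^* × (Z/43Z)^*. Each prime-power unit group is (Z/3Z)^* ≅ Z/2Z; (Z/29Z)^* ≅ Z/28Z; (Z/43Z)^* ≅ Z/42Z. Hence Gal(Q(zeta_3741)/Q) ≅ Z/2Z × Z/28Z × Z/42Z.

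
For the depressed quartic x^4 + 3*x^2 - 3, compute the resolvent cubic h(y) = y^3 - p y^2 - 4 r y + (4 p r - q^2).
h(y) = y^3 - 3*y^2 + 12*y - 36

Identify coefficients: p = 3, q = 0, r = -3.
Plug into h(y) = y^3 - p y^2 - 4 r y + (4 p r - q^2):
  h(y) = y^3 - (3) y^2 - 4*(-3) y + (4*(3)*(-3) - (0)^2)
       = y^3 + (-3) y^2 + (12) y + (-36).
Simplifying: h(y) = y^3 - 3*y^2 + 12*y - 36.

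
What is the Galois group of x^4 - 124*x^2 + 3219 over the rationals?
Gal(K/Q) = V_4 (Klein four-group, Z/2Z × Z/2Z)

f factors as (x^2 - 87)(x^2 - 37), so the splitting field is K = Q(sqrt(87), sqrt(37)). The elements 87, 37, 3219 are all non-squares in Q, so sqrt(87) and sqrt(37) generate independent quadratic extensions. Thus [K:Q] = 4 and Gal(K/Q) is generated by the two order-2 automorphisms sqrt(87) ↦ -sqrt(87) and sqrt(37) ↦ -sqrt(37), giving V_4.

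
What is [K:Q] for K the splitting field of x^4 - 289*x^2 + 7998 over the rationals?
[K:Q] = 4

f factors as (x^2 - 31)(x^2 - 258); the splitting field is K = Q(sqrt(31), sqrt(258)). Since 31, 258, and 7998 are all non-squares in Q, the three subfields Q(sqrt(31)), Q(sqrt(258)), Q(sqrt(7998)) are distinct degree-2 extensions, so [K:Q] = 4 (Klein four Galois group).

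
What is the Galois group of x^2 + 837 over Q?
Gal(K/Q) = Z/2Z (cyclic of order 2)

x^2 + 837 is irreducible over Q since -837 is not a rational square. The splitting field Q(sqrt(-837)) has degree 2 over Q, and its unique nontrivial automorphism is sqrt(-837) ↦ -sqrt(-837). Hence Gal(Q(sqrt(-837))/Q) = Z/2Z.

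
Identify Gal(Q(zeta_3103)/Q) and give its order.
|Gal(Q(zeta_3103)/Q)| = phi(3103) = 2968; group ≅ (Z/3103Z)^* ≅ Z/28Z × Z/106Z

The n-th cyclotomic polynomial Φ_3103(x) is the minimal polynomial of zeta_3103 over Q and has degree phi(3103) = 2968. So Q(zeta_3103) is a degree-2968 Galois extension with Galois group (Z/3103Z)^*. By CRT, (Z/3103Z)^* ≅ (Z/29Z)^* × (Z/107Z)^*. Each prime-power unit group is (Z/29Z)^* ≅ Z/28Z; (Z/107Z)^* ≅ Z/106Z. Hence Gal(Q(zeta_3103)/Q) ≅ Z/28Z × Z/106Z.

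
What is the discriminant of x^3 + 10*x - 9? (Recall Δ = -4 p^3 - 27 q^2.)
Δ = -6187

For a depressed cubic x^3 + p x + q the discriminant is Δ = -4 p^3 - 27 q^2 = -4*(10)^3 - 27*(-9)^2 = -4000 - 2187 = -6187.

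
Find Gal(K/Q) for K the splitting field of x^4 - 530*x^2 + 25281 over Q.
Gal(K/Q) = Z/2Z (cyclic of order 2)

f factors as (x^2 - 53)(x^2 - 477), so the splitting field is K = Q(sqrt(53), sqrt(477)). The squarefree part of 53 is 53 and the squarefree part of 477 is also 53, so sqrt(53) and sqrt(477) are both rational multiples of sqrt(53). Hence Q(sqrt(53)) = Q(sqrt(477)) = Q(sqrt(53)), and the splitting field collapses to a single degree-2 extension with Galois group Z/2Z.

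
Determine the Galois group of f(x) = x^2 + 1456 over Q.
Gal(K/Q) = Z/2Z (cyclic of order 2)

x^2 + 1456 is irreducible over Q since -1456 is not a rational square. The splitting field Q(sqrt(-1456)) has degree 2 over Q, and its unique nontrivial automorphism is sqrt(-1456) ↦ -sqrt(-1456). Hence Gal(Q(sqrt(-1456))/Q) = Z/2Z.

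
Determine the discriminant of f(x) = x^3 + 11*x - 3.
Δ = -5567

For a depressed cubic x^3 + p x + q the discriminant is Δ = -4 p^3 - 27 q^2 = -4*(11)^3 - 27*(-3)^2 = -5324 - 243 = -5567.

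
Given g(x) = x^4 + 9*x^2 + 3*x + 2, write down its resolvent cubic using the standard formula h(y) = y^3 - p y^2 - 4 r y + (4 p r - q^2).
h(y) = y^3 - 9*y^2 - 8*y + 63

Identify coefficients: p = 9, q = 3, r = 2.
Plug into h(y) = y^3 - p y^2 - 4 r y + (4 p r - q^2):
  h(y) = y^3 - (9) y^2 - 4*(2) y + (4*(9)*(2) - (3)^2)
       = y^3 + (-9) y^2 + (-8) y + (63).
Simplifying: h(y) = y^3 - 9*y^2 - 8*y + 63.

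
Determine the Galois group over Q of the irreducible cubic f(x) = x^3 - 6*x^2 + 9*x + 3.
Gal(K/Q) = S_3 (symmetric group of order 6)

Compute the discriminant of x^3 + (-6)*x^2 + (9)*x + (3): Δ = -567. Since Δ is not a rational square, the Galois group is not contained in A_3; it must be the full S_3 (irreducibility of the cubic rules out anything smaller).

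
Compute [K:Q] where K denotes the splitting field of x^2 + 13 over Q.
[K:Q] = 2

The discriminant of x^2 + (0)*x + (13) is b^2 - 4c = 0 - (52) = -52. Since -52 is not a perfect square in Q, the polynomial is irreducible over Q. Its two roots generate a degree-2 extension, so [K:Q] = 2.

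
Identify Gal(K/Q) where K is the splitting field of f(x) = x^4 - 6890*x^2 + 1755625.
Gal(K/Q) = Z/2Z (cyclic of order 2)

f factors as (x^2 - 265)(x^2 - 6625), so the splitting field is K = Q(sqrt(265), sqrt(6625)). The squarefree part of 265 is 265 and the squarefree part of 6625 is also 265, so sqrt(265) and sqrt(6625) are both rational multiples of sqrt(265). Hence Q(sqrt(265)) = Q(sqrt(6625)) = Q(sqrt(265)), and the splitting field collapses to a single degree-2 extension with Galois group Z/2Z.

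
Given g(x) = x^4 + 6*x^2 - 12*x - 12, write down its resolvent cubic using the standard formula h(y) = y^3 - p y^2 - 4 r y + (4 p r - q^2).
h(y) = y^3 - 6*y^2 + 48*y - 432

Identify coefficients: p = 6, q = -12, r = -12.
Plug into h(y) = y^3 - p y^2 - 4 r y + (4 p r - q^2):
  h(y) = y^3 - (6) y^2 - 4*(-12) y + (4*(6)*(-12) - (-12)^2)
       = y^3 + (-6) y^2 + (48) y + (-432).
Simplifying: h(y) = y^3 - 6*y^2 + 48*y - 432.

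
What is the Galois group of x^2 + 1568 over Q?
Gal(K/Q) = Z/2Z (cyclic of order 2)

x^2 + 1568 is irreducible over Q since -1568 is not a rational square. The splitting field Q(sqrt(-1568)) has degree 2 over Q, and its unique nontrivial automorphism is sqrt(-1568) ↦ -sqrt(-1568). Hence Gal(Q(sqrt(-1568))/Q) = Z/2Z.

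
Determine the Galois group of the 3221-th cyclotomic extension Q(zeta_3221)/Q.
|Gal(Q(zeta_3221)/Q)| = phi(3221) = 3220; group ≅ (Z/3221Z)^* ≅ Z/3220Z

The n-th cyclotomic polynomial Φ_3221(x) is the minimal polynomial of zeta_3221 over Q and has degree phi(3221) = 3220. So Q(zeta_3221) is a degree-3220 Galois extension with Galois group (Z/3221Z)^*. (Z/3221Z)^* is cyclic since 3221 is an odd prime power (or 4). Hence Gal(Q(zeta_3221)/Q) ≅ Z/3220Z.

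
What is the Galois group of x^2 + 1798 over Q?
Gal(K/Q) = Z/2Z (cyclic of order 2)

x^2 + 1798 is irreducible over Q since -1798 is not a rational square. The splitting field Q(sqrt(-1798)) has degree 2 over Q, and its unique nontrivial automorphism is sqrt(-1798) ↦ -sqrt(-1798). Hence Gal(Q(sqrt(-1798))/Q) = Z/2Z.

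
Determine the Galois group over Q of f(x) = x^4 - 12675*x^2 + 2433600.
Gal(K/Q) = Z/2Z (cyclic of order 2)

f factors as (x^2 - 195)(x^2 - 12480), so the splitting field is K = Q(sqrt(195), sqrt(12480)). The squarefree part of 195 is 195 and the squarefree part of 12480 is also 195, so sqrt(195) and sqrt(12480) are both rational multiples of sqrt(195). Hence Q(sqrt(195)) = Q(sqrt(12480)) = Q(sqrt(195)), and the splitting field collapses to a single degree-2 extension with Galois group Z/2Z.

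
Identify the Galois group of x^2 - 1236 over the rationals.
Gal(K/Q) = Z/2Z (cyclic of order 2)

x^2 - 1236 is irreducible over Q since 1236 is not a rational square. The splitting field Q(sqrt(1236)) has degree 2 over Q, and its unique nontrivial automorphism is sqrt(1236) ↦ -sqrt(1236). Hence Gal(Q(sqrt(1236))/Q) = Z/2Z.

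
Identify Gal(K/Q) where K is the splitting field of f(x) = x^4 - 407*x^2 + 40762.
Gal(K/Q) = V_4 (Klein four-group, Z/2Z × Z/2Z)

f factors as (x^2 - 178)(x^2 - 229), so the splitting field is K = Q(sqrt(178), sqrt(229)). The elements 178, 229, 40762 are all non-squares in Q, so sqrt(178) and sqrt(229) generate independent quadratic extensions. Thus [K:Q] = 4 and Gal(K/Q) is generated by the two order-2 automorphisms sqrt(178) ↦ -sqrt(178) and sqrt(229) ↦ -sqrt(229), giving V_4.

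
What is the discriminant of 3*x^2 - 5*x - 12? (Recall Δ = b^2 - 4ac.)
Δ = 169

For a quadratic a x^2 + b x + c the discriminant is Δ = b^2 - 4ac = (-5)^2 - 4*(3)*(-12) = 25 - (-144) = 169.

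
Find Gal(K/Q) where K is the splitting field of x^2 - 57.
Gal(K/Q) = Z/2Z (cyclic of order 2)

x^2 - 57 is irreducible over Q since 57 is not a rational square. The splitting field Q(sqrt(57)) has degree 2 over Q, and its unique nontrivial automorphism is sqrt(57) ↦ -sqrt(57). Hence Gal(Q(sqrt(57))/Q) = Z/2Z.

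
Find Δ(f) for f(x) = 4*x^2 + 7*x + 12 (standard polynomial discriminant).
Δ = -143

For a quadratic a x^2 + b x + c the discriminant is Δ = b^2 - 4ac = (7)^2 - 4*(4)*(12) = 49 - (192) = -143.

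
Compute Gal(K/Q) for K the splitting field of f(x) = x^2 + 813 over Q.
Gal(K/Q) = Z/2Z (cyclic of order 2)

x^2 + 813 is irreducible over Q since -813 is not a rational square. The splitting field Q(sqrt(-813)) has degree 2 over Q, and its unique nontrivial automorphism is sqrt(-813) ↦ -sqrt(-813). Hence Gal(Q(sqrt(-813))/Q) = Z/2Z.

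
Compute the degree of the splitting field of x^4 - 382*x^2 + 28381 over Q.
[K:Q] = 4

f factors as (x^2 - 101)(x^2 - 281); the splitting field is K = Q(sqrt(101), sqrt(281)). Since 101, 281, and 28381 are all non-squares in Q, the three subfields Q(sqrt(101)), Q(sqrt(281)), Q(sqrt(28381)) are distinct degree-2 extensions, so [K:Q] = 4 (Klein four Galois group).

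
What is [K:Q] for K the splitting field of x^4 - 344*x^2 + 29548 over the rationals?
[K:Q] = 4

f factors as (x^2 - 178)(x^2 - 166); the splitting field is K = Q(sqrt(178), sqrt(166)). Since 178, 166, and 29548 are all non-squares in Q, the three subfields Q(sqrt(178)), Q(sqrt(166)), Q(sqrt(29548)) are distinct degree-2 extensions, so [K:Q] = 4 (Klein four Galois group).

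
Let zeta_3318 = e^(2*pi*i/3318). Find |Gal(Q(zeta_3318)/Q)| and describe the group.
|Gal(Q(zeta_3318)/Q)| = phi(3318) = 936; group ≅ (Z/3318Z)^* ≅ Z/2Z × Z/6Z × Z/78Z

The n-th cyclotomic polynomial Φ_3318(x) is the minimal polynomial of zeta_3318 over Q and has degree phi(3318) = 936. So Q(zeta_3318) is a degree-936 Galois extension with Galois group (Z/3318Z)^*. By CRT, (Z/3318Z)^* ≅ (Z/2Z)^* × (Z/3Z)^* × (Z/7Z)^* × (Z/79Z)^*. Each prime-power unit group is (Z/2Z)^* ≅ trivial group (order 1); (Z/3Z)^* ≅ Z/2Z; (Z/7Z)^* ≅ Z/6Z; (Z/79Z)^* ≅ Z/78Z. Hence Gal(Q(zeta_3318)/Q) ≅ Z/2Z × Z/6Z × Z/78Z.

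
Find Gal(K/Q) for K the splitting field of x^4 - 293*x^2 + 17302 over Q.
Gal(K/Q) = V_4 (Klein four-group, Z/2Z × Z/2Z)

f factors as (x^2 - 211)(x^2 - 82), so the splitting field is K = Q(sqrt(211), sqrt(82)). The elements 211, 82, 17302 are all non-squares in Q, so sqrt(211) and sqrt(82) generate independent quadratic extensions. Thus [K:Q] = 4 and Gal(K/Q) is generated by the two order-2 automorphisms sqrt(211) ↦ -sqrt(211) and sqrt(82) ↦ -sqrt(82), giving V_4.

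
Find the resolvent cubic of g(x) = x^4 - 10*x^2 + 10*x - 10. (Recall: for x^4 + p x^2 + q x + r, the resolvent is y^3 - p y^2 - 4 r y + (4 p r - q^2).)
h(y) = y^3 + 10*y^2 + 40*y + 300

Identify coefficients: p = -10, q = 10, r = -10.
Plug into h(y) = y^3 - p y^2 - 4 r y + (4 p r - q^2):
  h(y) = y^3 - (-10) y^2 - 4*(-10) y + (4*(-10)*(-10) - (10)^2)
       = y^3 + (10) y^2 + (40) y + (300).
Simplifying: h(y) = y^3 + 10*y^2 + 40*y + 300.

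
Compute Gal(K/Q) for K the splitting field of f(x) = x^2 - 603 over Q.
Gal(K/Q) = Z/2Z (cyclic of order 2)

x^2 - 603 is irreducible over Q since 603 is not a rational square. The splitting field Q(sqrt(603)) has degree 2 over Q, and its unique nontrivial automorphism is sqrt(603) ↦ -sqrt(603). Hence Gal(Q(sqrt(603))/Q) = Z/2Z.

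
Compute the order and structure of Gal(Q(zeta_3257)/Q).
|Gal(Q(zeta_3257)/Q)| = phi(3257) = 3256; group ≅ (Z/3257Z)^* ≅ Z/3256Z

The n-th cyclotomic polynomial Φ_3257(x) is the minimal polynomial of zeta_3257 over Q and has degree phi(3257) = 3256. So Q(zeta_3257) is a degree-3256 Galois extension with Galois group (Z/3257Z)^*. (Z/3257Z)^* is cyclic since 3257 is an odd prime power (or 4). Hence Gal(Q(zeta_3257)/Q) ≅ Z/3256Z.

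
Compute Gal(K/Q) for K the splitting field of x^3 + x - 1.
Gal(K/Q) = S_3 (symmetric group of order 6)

Compute the discriminant of x^3 + (0)*x^2 + (1)*x + (-1): Δ = -31. Since Δ is not a rational square, the Galois group is not contained in A_3; it must be the full S_3 (irreducibility of the cubic rules out anything smaller).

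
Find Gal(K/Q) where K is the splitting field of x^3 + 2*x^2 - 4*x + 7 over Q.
Gal(K/Q) = S_3 (symmetric group of order 6)

Compute the discriminant of x^3 + (2)*x^2 + (-4)*x + (7): Δ = -2235. Since Δ is not a rational square, the Galois group is not contained in A_3; it must be the full S_3 (irreducibility of the cubic rules out anything smaller).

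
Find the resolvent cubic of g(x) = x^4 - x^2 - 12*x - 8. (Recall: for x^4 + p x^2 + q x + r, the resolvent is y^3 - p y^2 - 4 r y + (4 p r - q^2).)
h(y) = y^3 + y^2 + 32*y - 112

Identify coefficients: p = -1, q = -12, r = -8.
Plug into h(y) = y^3 - p y^2 - 4 r y + (4 p r - q^2):
  h(y) = y^3 - (-1) y^2 - 4*(-8) y + (4*(-1)*(-8) - (-12)^2)
       = y^3 + (1) y^2 + (32) y + (-112).
Simplifying: h(y) = y^3 + y^2 + 32*y - 112.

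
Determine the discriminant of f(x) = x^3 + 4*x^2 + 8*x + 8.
Δ = -192

For x^3 + a x^2 + b x + c the discriminant is Δ = 18 a b c - 4 a^3 c + a^2 b^2 - 4 b^3 - 27 c^2.
Plug a = 4, b = 8, c = 8:
  18*(4)*(8)*(8) - 4*(4)^3*(8) + (4)^2*(8)^2 - 4*(8)^3 - 27*(8)^2
  = 4608 + (-2048) + 1024 + (-2048) + (-1728)
  = -192.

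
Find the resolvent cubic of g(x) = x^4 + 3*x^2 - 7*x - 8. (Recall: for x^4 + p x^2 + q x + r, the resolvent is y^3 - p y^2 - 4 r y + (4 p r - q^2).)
h(y) = y^3 - 3*y^2 + 32*y - 145

Identify coefficients: p = 3, q = -7, r = -8.
Plug into h(y) = y^3 - p y^2 - 4 r y + (4 p r - q^2):
  h(y) = y^3 - (3) y^2 - 4*(-8) y + (4*(3)*(-8) - (-7)^2)
       = y^3 + (-3) y^2 + (32) y + (-145).
Simplifying: h(y) = y^3 - 3*y^2 + 32*y - 145.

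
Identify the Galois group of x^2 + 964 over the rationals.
Gal(K/Q) = Z/2Z (cyclic of order 2)

x^2 + 964 is irreducible over Q since -964 is not a rational square. The splitting field Q(sqrt(-964)) has degree 2 over Q, and its unique nontrivial automorphism is sqrt(-964) ↦ -sqrt(-964). Hence Gal(Q(sqrt(-964))/Q) = Z/2Z.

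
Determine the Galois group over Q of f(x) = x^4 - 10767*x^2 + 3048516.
Gal(K/Q) = Z/2Z (cyclic of order 2)

f factors as (x^2 - 10476)(x^2 - 291), so the splitting field is K = Q(sqrt(10476), sqrt(291)). The squarefree part of 10476 is 291 and the squarefree part of 291 is also 291, so sqrt(10476) and sqrt(291) are both rational multiples of sqrt(291). Hence Q(sqrt(10476)) = Q(sqrt(291)) = Q(sqrt(291)), and the splitting field collapses to a single degree-2 extension with Galois group Z/2Z.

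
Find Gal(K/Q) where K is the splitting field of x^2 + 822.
Gal(K/Q) = Z/2Z (cyclic of order 2)

x^2 + 822 is irreducible over Q since -822 is not a rational square. The splitting field Q(sqrt(-822)) has degree 2 over Q, and its unique nontrivial automorphism is sqrt(-822) ↦ -sqrt(-822). Hence Gal(Q(sqrt(-822))/Q) = Z/2Z.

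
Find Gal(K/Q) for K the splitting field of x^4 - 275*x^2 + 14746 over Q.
Gal(K/Q) = V_4 (Klein four-group, Z/2Z × Z/2Z)

f factors as (x^2 - 73)(x^2 - 202), so the splitting field is K = Q(sqrt(73), sqrt(202)). The elements 73, 202, 14746 are all non-squares in Q, so sqrt(73) and sqrt(202) generate independent quadratic extensions. Thus [K:Q] = 4 and Gal(K/Q) is generated by the two order-2 automorphisms sqrt(73) ↦ -sqrt(73) and sqrt(202) ↦ -sqrt(202), giving V_4.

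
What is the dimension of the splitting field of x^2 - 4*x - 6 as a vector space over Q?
[K:Q] = 2

The discriminant of x^2 + (-4)*x + (-6) is b^2 - 4c = 16 - (-24) = 40. Since 40 is not a perfect square in Q, the polynomial is irreducible over Q. Its two roots generate a degree-2 extension, so [K:Q] = 2.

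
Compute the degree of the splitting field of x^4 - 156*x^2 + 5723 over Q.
[K:Q] = 4

f factors as (x^2 - 59)(x^2 - 97); the splitting field is K = Q(sqrt(59), sqrt(97)). Since 59, 97, and 5723 are all non-squares in Q, the three subfields Q(sqrt(59)), Q(sqrt(97)), Q(sqrt(5723)) are distinct degree-2 extensions, so [K:Q] = 4 (Klein four Galois group).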